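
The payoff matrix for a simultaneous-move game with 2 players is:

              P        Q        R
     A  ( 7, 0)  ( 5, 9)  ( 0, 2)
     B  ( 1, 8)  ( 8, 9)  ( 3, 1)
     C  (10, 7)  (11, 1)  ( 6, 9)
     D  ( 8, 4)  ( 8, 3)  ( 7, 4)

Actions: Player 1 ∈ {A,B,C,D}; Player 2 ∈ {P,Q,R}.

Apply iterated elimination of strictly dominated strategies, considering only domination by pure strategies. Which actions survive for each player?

P1 drop A (C beats it: P:10>7 Q:11>5 R:6>0)
P1 drop B (C beats it: P:10>1 Q:11>8 R:6>3)
P2 drop Q (P beats it: C:7>1 D:4>3)
P1→{C,D} P2→{P,R}

Remaining: P1:{C,D} P2:{P,R}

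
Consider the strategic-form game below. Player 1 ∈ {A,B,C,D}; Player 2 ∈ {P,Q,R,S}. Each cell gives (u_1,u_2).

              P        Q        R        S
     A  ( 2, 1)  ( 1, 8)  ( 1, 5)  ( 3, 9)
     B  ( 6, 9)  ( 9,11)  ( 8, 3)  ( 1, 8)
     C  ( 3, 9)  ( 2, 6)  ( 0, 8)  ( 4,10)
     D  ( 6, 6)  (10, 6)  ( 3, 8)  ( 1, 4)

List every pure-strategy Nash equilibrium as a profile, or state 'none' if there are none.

NE set: (C,S)

(A,P): not NE [P1→D gives 6>2; P2→S gives 9>1]
(A,Q): not NE [P1→D gives 10>1; P2→S gives 9>8]
(A,R): not NE [P1→B gives 8>1; P2→S gives 9>5]
(A,S): not NE [P1→C gives 4>3]
(B,P): not NE [P2→Q gives 11>9]
(B,Q): not NE [P1→D gives 10>9]
(B,R): not NE [P2→Q gives 11>3]
(B,S): not NE [P1→C gives 4>1; P2→Q gives 11>8]
(C,P): not NE [P1→D gives 6>3; P2→S gives 10>9]
(C,Q): not NE [P1→D gives 10>2; P2→S gives 10>6]
(C,R): not NE [P1→B gives 8>0; P2→S gives 10>8]
(C,S): NE
(D,P): not NE [P2→R gives 8>6]
(D,Q): not NE [P2→R gives 8>6]
(D,R): not NE [P1→B gives 8>3]
(D,S): not NE [P1→C gives 4>1; P2→R gives 8>4]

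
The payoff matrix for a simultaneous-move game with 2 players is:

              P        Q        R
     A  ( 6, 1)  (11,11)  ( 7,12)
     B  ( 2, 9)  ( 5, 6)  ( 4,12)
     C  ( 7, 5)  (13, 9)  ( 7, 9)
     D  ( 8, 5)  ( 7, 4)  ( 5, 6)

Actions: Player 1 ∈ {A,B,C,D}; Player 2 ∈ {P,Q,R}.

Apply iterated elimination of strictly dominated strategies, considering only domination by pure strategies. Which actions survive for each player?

P1 drop B (A beats it: P:6>2 Q:11>5 R:7>4)
P2 drop P (R beats it: A:12>1 C:9>5 D:6>5)
P1 drop D (A beats it: Q:11>7 R:7>5)
P1→{A,C} P2→{Q,R}

Survivors P1:{A,C} P2:{Q,R}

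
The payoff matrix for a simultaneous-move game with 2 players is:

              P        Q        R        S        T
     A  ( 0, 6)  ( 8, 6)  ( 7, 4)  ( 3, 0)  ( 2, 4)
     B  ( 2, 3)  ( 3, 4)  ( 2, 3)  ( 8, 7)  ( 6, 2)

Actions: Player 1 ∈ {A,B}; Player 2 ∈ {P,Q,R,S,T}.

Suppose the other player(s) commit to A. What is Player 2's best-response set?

u_2(P vs A) = 6
u_2(Q vs A) = 6
u_2(R vs A) = 4
u_2(S vs A) = 0
u_2(T vs A) = 4
max payoff 6 at {P,Q}

BR_2 = {P,Q}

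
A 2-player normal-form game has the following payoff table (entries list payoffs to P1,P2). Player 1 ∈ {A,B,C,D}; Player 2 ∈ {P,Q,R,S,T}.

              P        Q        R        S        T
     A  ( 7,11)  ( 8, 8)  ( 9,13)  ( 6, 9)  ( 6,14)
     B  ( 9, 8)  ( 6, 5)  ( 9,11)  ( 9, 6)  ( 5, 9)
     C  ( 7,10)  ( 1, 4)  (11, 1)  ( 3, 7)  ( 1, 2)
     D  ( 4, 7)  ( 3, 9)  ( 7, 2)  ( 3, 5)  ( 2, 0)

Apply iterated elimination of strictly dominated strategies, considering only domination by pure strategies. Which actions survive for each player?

P1 drop D (A beats it: P:7>4 Q:8>3 R:9>7 S:6>3 T:6>2)
P2 drop Q (P beats it: A:11>8 B:8>5 C:10>4)
P2 drop S (P beats it: A:11>9 B:8>6 C:10>7)
P1→{A,B,C} P2→{P,R,T}

Remaining: P1:{A,B,C} P2:{P,R,T}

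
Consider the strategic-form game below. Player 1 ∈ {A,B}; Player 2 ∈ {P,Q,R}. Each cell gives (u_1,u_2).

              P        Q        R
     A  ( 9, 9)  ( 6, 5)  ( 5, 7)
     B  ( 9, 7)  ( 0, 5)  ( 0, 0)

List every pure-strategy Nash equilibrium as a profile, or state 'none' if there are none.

(A,P): NE
(A,Q): not NE [P2→P gives 9>5]
(A,R): not NE [P2→P gives 9>7]
(B,P): NE
(B,Q): not NE [P1→A gives 6>0; P2→P gives 7>5]
(B,R): not NE [P1→A gives 5>0; P2→P gives 7>0]

PSNE = {(A,P), (B,P)}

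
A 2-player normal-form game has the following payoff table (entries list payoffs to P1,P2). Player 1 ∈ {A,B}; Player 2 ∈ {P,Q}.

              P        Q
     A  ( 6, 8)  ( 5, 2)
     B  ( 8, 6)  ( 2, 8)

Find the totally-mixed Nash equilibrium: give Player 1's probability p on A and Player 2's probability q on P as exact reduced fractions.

P1 mixes 1/4 on A; P2 mixes 3/5 on P

P1 indiff ⇒ q·6+(1-q)·5 = q·8+(1-q)·2 ⇒ q(-2) = (1-q)(-3) ⇒ q = 3/5
P2 indiff ⇒ p·8+(1-p)·6 = p·2+(1-p)·8 ⇒ p(6) = (1-p)(2) ⇒ p = 1/4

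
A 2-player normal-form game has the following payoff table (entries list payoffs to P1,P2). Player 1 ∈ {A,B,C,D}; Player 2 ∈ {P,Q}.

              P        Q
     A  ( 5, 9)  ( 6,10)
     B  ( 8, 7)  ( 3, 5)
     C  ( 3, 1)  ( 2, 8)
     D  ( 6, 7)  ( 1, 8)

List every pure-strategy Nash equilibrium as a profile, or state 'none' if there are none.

NE set: (A,Q), (B,P)

(A,P): not NE [P1→B gives 8>5; P2→Q gives 10>9]
(A,Q): NE
(B,P): NE
(B,Q): not NE [P1→A gives 6>3; P2→P gives 7>5]
(C,P): not NE [P1→B gives 8>3; P2→Q gives 8>1]
(C,Q): not NE [P1→A gives 6>2]
(D,P): not NE [P1→B gives 8>6; P2→Q gives 8>7]
(D,Q): not NE [P1→A gives 6>1]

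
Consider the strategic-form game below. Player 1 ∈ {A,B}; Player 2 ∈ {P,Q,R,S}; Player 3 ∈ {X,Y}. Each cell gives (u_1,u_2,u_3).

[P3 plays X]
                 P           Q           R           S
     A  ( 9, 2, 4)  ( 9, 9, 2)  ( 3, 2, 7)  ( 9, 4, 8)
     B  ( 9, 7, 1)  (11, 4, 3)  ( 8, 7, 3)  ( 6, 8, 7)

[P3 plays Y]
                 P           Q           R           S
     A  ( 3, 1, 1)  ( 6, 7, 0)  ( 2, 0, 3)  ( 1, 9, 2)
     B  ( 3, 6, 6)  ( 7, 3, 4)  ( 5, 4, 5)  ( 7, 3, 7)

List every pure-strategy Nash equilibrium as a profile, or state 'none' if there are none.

NE set: (B,P,Y)

(A,P,X): not NE [P2→Q gives 9>2]
(A,P,Y): not NE [P2→S gives 9>1; P3→X gives 4>1]
(A,Q,X): not NE [P1→B gives 11>9]
(A,Q,Y): not NE [P1→B gives 7>6; P2→S gives 9>7; P3→X gives 2>0]
(A,R,X): not NE [P1→B gives 8>3; P2→Q gives 9>2]
(A,R,Y): not NE [P1→B gives 5>2; P2→S gives 9>0; P3→X gives 7>3]
(A,S,X): not NE [P2→Q gives 9>4]
(A,S,Y): not NE [P1→B gives 7>1; P3→X gives 8>2]
(B,P,X): not NE [P2→S gives 8>7; P3→Y gives 6>1]
(B,P,Y): NE
(B,Q,X): not NE [P2→S gives 8>4; P3→Y gives 4>3]
(B,Q,Y): not NE [P2→P gives 6>3]
(B,R,X): not NE [P2→S gives 8>7; P3→Y gives 5>3]
(B,R,Y): not NE [P2→P gives 6>4]
(B,S,X): not NE [P1→A gives 9>6]
(B,S,Y): not NE [P2→P gives 6>3]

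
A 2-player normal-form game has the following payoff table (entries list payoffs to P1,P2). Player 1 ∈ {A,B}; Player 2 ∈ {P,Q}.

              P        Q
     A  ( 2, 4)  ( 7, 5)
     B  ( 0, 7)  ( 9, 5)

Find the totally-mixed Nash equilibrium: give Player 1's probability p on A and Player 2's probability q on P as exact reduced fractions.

(p,q) = (2/3, 1/2)

P1 indiff ⇒ q·2+(1-q)·7 = q·0+(1-q)·9 ⇒ q(2) = (1-q)(2) ⇒ q = 1/2
P2 indiff ⇒ p·4+(1-p)·7 = p·5+(1-p)·5 ⇒ p(-1) = (1-p)(-2) ⇒ p = 2/3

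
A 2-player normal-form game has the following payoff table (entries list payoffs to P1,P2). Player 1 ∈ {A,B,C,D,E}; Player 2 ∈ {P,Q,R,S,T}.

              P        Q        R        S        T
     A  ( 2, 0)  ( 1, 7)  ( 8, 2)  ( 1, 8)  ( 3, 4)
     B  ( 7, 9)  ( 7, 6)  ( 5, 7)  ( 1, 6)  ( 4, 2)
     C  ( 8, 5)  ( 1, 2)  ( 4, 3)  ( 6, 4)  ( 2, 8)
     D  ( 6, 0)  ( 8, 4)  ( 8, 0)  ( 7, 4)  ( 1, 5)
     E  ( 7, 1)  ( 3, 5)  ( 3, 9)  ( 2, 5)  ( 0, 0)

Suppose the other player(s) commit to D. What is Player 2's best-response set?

BR_2 = {T}

u_2(P vs D) = 0
u_2(Q vs D) = 4
u_2(R vs D) = 0
u_2(S vs D) = 4
u_2(T vs D) = 5
max payoff 5 at {T}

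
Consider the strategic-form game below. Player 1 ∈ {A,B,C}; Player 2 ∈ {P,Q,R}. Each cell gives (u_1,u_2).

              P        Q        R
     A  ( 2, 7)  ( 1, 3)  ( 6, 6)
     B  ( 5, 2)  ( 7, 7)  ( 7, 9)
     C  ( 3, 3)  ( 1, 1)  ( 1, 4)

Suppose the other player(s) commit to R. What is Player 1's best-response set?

u_1(A vs R) = 6
u_1(B vs R) = 7
u_1(C vs R) = 1
max payoff 7 at {B}

P1 best: {B}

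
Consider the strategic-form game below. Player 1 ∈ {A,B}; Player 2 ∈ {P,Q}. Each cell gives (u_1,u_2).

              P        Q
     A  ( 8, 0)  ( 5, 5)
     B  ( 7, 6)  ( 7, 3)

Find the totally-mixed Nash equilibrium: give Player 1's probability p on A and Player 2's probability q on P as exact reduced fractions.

P1 indiff ⇒ q·8+(1-q)·5 = q·7+(1-q)·7 ⇒ q(1) = (1-q)(2) ⇒ q = 2/3
P2 indiff ⇒ p·0+(1-p)·6 = p·5+(1-p)·3 ⇒ p(-5) = (1-p)(-3) ⇒ p = 3/8

(p,q) = (3/8, 2/3)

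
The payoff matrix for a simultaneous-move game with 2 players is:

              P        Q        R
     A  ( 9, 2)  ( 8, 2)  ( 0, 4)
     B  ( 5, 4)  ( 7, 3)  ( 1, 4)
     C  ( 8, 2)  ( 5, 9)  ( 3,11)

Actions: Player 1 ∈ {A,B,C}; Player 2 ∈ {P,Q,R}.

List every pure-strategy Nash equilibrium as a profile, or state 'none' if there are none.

(A,P): not NE [P2→R gives 4>2]
(A,Q): not NE [P2→R gives 4>2]
(A,R): not NE [P1→C gives 3>0]
(B,P): not NE [P1→A gives 9>5]
(B,Q): not NE [P1→A gives 8>7; P2→R gives 4>3]
(B,R): not NE [P1→C gives 3>1]
(C,P): not NE [P1→A gives 9>8; P2→R gives 11>2]
(C,Q): not NE [P1→A gives 8>5; P2→R gives 11>9]
(C,R): NE

PSNE = {(C,R)}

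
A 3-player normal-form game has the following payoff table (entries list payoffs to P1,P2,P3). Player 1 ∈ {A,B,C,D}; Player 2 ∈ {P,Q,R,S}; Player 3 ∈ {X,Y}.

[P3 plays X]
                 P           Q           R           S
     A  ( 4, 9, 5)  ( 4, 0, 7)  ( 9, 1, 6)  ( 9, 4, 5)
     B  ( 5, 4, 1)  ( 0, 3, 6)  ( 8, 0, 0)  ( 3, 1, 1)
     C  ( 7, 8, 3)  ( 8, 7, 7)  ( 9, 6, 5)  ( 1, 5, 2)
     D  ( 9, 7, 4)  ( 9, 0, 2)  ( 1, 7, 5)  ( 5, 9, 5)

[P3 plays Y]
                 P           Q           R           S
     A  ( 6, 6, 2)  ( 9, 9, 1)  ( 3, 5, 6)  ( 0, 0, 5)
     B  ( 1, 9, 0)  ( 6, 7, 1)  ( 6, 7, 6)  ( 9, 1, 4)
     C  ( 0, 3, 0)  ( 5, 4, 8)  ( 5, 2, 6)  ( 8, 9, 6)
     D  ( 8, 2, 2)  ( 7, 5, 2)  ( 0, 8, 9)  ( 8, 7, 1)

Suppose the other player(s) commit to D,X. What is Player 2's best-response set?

u_2(P vs D,X) = 7
u_2(Q vs D,X) = 0
u_2(R vs D,X) = 7
u_2(S vs D,X) = 9
max payoff 9 at {S}

BR_2 = {S}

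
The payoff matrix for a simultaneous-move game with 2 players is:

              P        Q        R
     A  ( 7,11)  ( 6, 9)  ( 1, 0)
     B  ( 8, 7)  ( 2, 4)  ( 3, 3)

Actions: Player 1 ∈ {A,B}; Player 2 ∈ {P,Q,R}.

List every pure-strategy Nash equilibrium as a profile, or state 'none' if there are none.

(A,P): not NE [P1→B gives 8>7]
(A,Q): not NE [P2→P gives 11>9]
(A,R): not NE [P1→B gives 3>1; P2→P gives 11>0]
(B,P): NE
(B,Q): not NE [P1→A gives 6>2; P2→P gives 7>4]
(B,R): not NE [P2→P gives 7>3]

Nash profiles: (B,P)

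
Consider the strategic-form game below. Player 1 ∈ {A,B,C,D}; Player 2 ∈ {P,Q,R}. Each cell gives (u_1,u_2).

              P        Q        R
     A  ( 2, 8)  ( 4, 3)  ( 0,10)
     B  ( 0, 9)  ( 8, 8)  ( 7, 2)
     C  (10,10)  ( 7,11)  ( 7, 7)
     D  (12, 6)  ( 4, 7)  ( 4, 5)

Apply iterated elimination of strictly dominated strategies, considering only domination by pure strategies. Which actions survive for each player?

P1 drop A (C beats it: P:10>2 Q:7>4 R:7>0)
P2 drop R (P beats it: B:9>2 C:10>7 D:6>5)
P1→{B,C,D} P2→{P,Q}

Survivors P1:{B,C,D} P2:{P,Q}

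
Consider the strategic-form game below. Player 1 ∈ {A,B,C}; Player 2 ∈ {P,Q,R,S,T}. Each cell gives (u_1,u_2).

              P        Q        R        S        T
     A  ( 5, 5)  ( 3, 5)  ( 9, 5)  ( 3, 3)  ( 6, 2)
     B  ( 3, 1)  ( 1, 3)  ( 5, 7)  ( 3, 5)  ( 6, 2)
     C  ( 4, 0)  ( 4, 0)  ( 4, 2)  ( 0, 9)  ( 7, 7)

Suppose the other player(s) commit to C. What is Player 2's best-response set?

BR_2 = {S}

u_2(P vs C) = 0
u_2(Q vs C) = 0
u_2(R vs C) = 2
u_2(S vs C) = 9
u_2(T vs C) = 7
max payoff 9 at {S}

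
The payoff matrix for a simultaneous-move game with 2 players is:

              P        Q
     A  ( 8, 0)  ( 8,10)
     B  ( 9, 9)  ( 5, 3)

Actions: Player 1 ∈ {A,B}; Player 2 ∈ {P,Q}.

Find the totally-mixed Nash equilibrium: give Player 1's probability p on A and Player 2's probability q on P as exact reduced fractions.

P1 indiff ⇒ q·8+(1-q)·8 = q·9+(1-q)·5 ⇒ q(-1) = (1-q)(-3) ⇒ q = 3/4
P2 indiff ⇒ p·0+(1-p)·9 = p·10+(1-p)·3 ⇒ p(-10) = (1-p)(-6) ⇒ p = 3/8

(p,q) = (3/8, 3/4)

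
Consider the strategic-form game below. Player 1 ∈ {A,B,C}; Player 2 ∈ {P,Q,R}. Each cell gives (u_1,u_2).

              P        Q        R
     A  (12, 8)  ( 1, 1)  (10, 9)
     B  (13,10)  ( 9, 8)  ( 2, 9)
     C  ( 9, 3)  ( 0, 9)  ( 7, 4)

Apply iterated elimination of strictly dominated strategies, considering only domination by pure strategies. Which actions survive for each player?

P1 drop C (A beats it: P:12>9 Q:1>0 R:10>7)
P2 drop Q (P beats it: A:8>1 B:10>8)
P1→{A,B} P2→{P,R}

Remaining: P1:{A,B} P2:{P,R}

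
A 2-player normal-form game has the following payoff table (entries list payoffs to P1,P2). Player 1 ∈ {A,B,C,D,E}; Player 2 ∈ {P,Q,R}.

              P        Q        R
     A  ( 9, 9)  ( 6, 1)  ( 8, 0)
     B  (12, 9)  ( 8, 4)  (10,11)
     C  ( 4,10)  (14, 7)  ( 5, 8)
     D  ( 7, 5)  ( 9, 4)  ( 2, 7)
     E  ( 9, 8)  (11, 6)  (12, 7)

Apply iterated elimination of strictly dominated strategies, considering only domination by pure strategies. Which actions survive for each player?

IESDS → P1:{B,E} P2:{P,R}

P1 drop A (B beats it: P:12>9 Q:8>6 R:10>8)
P1 drop D (E beats it: P:9>7 Q:11>9 R:12>2)
P2 drop Q (P beats it: B:9>4 C:10>7 E:8>6)
P1 drop C (B beats it: P:12>4 R:10>5)
P1→{B,E} P2→{P,R}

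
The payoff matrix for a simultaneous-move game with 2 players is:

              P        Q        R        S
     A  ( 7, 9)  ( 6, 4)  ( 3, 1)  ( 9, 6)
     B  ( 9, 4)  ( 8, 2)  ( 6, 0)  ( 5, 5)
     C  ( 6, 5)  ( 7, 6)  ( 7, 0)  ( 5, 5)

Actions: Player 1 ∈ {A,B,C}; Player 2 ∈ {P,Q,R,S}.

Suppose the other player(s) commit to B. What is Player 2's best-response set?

u_2(P vs B) = 4
u_2(Q vs B) = 2
u_2(R vs B) = 0
u_2(S vs B) = 5
max payoff 5 at {S}

BR_2 = {S}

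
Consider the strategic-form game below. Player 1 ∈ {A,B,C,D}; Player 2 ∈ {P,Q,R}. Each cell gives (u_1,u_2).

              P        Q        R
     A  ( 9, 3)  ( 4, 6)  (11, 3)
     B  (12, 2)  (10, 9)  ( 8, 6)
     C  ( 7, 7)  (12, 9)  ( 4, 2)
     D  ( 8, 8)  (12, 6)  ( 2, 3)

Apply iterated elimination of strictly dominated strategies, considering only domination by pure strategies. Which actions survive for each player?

P2 drop R (Q beats it: A:6>3 B:9>6 C:9>2 D:6>3)
P1 drop A (B beats it: P:12>9 Q:10>4)
P1→{B,C,D} P2→{P,Q}

IESDS → P1:{B,C,D} P2:{P,Q}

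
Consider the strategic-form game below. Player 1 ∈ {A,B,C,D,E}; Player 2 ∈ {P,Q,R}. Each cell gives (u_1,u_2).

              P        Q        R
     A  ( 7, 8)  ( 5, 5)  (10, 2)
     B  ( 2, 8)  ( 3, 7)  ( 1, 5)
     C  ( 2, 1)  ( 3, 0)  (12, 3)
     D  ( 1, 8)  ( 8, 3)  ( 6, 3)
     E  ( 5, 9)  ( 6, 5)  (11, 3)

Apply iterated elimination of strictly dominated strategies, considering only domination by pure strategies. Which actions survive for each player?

P1 drop B (A beats it: P:7>2 Q:5>3 R:10>1)
P2 drop Q (P beats it: A:8>5 C:1>0 D:8>3 E:9>5)
P1 drop D (A beats it: P:7>1 R:10>6)
P1→{A,C,E} P2→{P,R}

Survivors P1:{A,C,E} P2:{P,R}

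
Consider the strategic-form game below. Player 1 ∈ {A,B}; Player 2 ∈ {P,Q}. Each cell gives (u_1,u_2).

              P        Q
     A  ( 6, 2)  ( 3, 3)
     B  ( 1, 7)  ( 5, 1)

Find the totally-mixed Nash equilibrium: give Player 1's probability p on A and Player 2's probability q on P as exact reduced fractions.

P1 indiff ⇒ q·6+(1-q)·3 = q·1+(1-q)·5 ⇒ q(5) = (1-q)(2) ⇒ q = 2/7
P2 indiff ⇒ p·2+(1-p)·7 = p·3+(1-p)·1 ⇒ p(-1) = (1-p)(-6) ⇒ p = 6/7

p=6/7, q=2/7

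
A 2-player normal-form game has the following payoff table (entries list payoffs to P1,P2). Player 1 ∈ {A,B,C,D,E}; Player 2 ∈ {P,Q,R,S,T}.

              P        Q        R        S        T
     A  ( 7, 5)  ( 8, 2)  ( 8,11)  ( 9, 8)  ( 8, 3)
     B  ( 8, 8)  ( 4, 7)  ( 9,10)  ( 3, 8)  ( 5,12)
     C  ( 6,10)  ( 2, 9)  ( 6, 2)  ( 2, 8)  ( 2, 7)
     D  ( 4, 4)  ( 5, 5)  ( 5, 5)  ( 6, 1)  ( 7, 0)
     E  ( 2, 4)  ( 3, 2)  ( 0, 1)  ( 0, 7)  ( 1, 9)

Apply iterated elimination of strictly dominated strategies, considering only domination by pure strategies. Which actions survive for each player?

P1 drop C (A beats it: P:7>6 Q:8>2 R:8>6 S:9>2 T:8>2)
P1 drop D (A beats it: P:7>4 Q:8>5 R:8>5 S:9>6 T:8>7)
P1 drop E (A beats it: P:7>2 Q:8>3 R:8>0 S:9>0 T:8>1)
P2 drop P (R beats it: A:11>5 B:10>8)
P2 drop Q (R beats it: A:11>2 B:10>7)
P2 drop S (R beats it: A:11>8 B:10>8)
P1→{A,B} P2→{R,T}

Remaining: P1:{A,B} P2:{R,T}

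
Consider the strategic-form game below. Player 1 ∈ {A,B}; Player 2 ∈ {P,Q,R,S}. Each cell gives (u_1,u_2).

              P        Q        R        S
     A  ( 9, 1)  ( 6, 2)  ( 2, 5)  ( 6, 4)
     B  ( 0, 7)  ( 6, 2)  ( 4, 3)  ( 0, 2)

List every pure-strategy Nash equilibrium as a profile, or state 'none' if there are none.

Equilibria: none

(A,P): not NE [P2→R gives 5>1]
(A,Q): not NE [P2→R gives 5>2]
(A,R): not NE [P1→B gives 4>2]
(A,S): not NE [P2→R gives 5>4]
(B,P): not NE [P1→A gives 9>0]
(B,Q): not NE [P2→P gives 7>2]
(B,R): not NE [P2→P gives 7>3]
(B,S): not NE [P1→A gives 6>0; P2→P gives 7>2]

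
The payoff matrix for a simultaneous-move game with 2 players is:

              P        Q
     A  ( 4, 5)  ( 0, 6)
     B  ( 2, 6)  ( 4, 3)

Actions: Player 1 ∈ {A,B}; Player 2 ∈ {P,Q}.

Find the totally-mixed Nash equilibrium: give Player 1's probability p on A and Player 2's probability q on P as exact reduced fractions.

P1 indiff ⇒ q·4+(1-q)·0 = q·2+(1-q)·4 ⇒ q(2) = (1-q)(4) ⇒ q = 2/3
P2 indiff ⇒ p·5+(1-p)·6 = p·6+(1-p)·3 ⇒ p(-1) = (1-p)(-3) ⇒ p = 3/4

P1 mixes 3/4 on A; P2 mixes 2/3 on P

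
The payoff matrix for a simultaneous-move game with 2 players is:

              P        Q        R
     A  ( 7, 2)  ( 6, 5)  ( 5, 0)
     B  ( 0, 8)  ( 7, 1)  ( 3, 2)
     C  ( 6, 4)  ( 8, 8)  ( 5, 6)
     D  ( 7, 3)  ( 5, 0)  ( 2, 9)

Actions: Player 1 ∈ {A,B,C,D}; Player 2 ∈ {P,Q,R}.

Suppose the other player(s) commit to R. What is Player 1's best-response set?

u_1(A vs R) = 5
u_1(B vs R) = 3
u_1(C vs R) = 5
u_1(D vs R) = 2
max payoff 5 at {A,C}

argmax u_1 = {A,C}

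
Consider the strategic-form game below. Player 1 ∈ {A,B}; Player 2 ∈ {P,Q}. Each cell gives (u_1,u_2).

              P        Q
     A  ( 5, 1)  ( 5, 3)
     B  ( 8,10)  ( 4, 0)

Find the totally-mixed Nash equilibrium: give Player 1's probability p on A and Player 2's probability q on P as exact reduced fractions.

(p,q) = (5/6, 1/4)

P1 indiff ⇒ q·5+(1-q)·5 = q·8+(1-q)·4 ⇒ q(-3) = (1-q)(-1) ⇒ q = 1/4
P2 indiff ⇒ p·1+(1-p)·10 = p·3+(1-p)·0 ⇒ p(-2) = (1-p)(-10) ⇒ p = 5/6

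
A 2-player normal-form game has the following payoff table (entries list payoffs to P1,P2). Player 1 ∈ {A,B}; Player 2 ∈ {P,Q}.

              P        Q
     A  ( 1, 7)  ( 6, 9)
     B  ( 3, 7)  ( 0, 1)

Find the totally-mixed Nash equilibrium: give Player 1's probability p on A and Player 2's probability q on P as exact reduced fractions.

p=3/4, q=3/4

P1 indiff ⇒ q·1+(1-q)·6 = q·3+(1-q)·0 ⇒ q(-2) = (1-q)(-6) ⇒ q = 3/4
P2 indiff ⇒ p·7+(1-p)·7 = p·9+(1-p)·1 ⇒ p(-2) = (1-p)(-6) ⇒ p = 3/4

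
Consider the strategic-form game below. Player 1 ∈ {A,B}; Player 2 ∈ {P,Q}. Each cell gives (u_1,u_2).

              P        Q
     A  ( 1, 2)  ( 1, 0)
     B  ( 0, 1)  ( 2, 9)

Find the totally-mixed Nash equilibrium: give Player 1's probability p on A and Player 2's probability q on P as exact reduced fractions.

p=4/5, q=1/2

P1 indiff ⇒ q·1+(1-q)·1 = q·0+(1-q)·2 ⇒ q(1) = (1-q)(1) ⇒ q = 1/2
P2 indiff ⇒ p·2+(1-p)·1 = p·0+(1-p)·9 ⇒ p(2) = (1-p)(8) ⇒ p = 4/5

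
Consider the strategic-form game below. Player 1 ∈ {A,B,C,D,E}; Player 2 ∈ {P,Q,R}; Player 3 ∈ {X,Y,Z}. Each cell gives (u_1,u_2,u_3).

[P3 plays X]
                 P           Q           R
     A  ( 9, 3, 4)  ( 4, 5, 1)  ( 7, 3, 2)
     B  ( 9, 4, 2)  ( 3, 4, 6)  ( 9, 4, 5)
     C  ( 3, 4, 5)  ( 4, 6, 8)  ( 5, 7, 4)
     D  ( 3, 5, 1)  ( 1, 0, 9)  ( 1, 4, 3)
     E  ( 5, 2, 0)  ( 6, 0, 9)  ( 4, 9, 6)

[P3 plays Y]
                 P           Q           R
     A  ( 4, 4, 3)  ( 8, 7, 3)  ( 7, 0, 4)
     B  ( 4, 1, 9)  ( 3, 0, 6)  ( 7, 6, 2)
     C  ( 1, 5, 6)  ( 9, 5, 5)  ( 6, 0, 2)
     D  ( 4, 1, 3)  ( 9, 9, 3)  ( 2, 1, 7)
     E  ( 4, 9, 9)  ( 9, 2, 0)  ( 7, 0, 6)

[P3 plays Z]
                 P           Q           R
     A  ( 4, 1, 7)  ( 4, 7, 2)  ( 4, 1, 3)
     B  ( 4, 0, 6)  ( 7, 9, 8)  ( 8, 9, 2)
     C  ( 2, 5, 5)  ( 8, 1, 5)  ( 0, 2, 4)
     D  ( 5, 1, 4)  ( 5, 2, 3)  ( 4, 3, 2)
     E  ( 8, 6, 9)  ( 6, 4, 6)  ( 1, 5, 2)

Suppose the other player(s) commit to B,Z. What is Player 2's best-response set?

u_2(P vs B,Z) = 0
u_2(Q vs B,Z) = 9
u_2(R vs B,Z) = 9
max payoff 9 at {Q,R}

P2 best: {Q,R}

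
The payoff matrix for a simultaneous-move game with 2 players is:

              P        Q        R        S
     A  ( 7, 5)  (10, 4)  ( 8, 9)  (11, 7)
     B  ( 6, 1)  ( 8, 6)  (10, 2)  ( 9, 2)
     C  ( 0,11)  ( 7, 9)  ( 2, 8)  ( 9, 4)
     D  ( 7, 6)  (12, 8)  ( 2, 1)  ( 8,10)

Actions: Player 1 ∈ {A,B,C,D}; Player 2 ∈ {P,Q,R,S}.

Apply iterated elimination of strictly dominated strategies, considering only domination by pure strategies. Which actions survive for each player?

P1 drop C (A beats it: P:7>0 Q:10>7 R:8>2 S:11>9)
P2 drop P (S beats it: A:7>5 B:2>1 D:10>6)
P1→{A,B,D} P2→{Q,R,S}

Survivors P1:{A,B,D} P2:{Q,R,S}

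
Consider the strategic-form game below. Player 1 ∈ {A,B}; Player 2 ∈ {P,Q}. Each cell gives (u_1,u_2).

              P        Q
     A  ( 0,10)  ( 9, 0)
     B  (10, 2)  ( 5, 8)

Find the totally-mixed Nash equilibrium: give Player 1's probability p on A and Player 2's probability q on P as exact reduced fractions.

P1 mixes 3/8 on A; P2 mixes 2/7 on P

P1 indiff ⇒ q·0+(1-q)·9 = q·10+(1-q)·5 ⇒ q(-10) = (1-q)(-4) ⇒ q = 2/7
P2 indiff ⇒ p·10+(1-p)·2 = p·0+(1-p)·8 ⇒ p(10) = (1-p)(6) ⇒ p = 3/8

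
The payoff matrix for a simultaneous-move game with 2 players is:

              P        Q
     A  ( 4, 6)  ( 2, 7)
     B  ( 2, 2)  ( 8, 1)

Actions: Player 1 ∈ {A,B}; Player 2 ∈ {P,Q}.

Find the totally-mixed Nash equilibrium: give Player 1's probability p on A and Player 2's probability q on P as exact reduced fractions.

P1 mixes 1/2 on A; P2 mixes 3/4 on P

P1 indiff ⇒ q·4+(1-q)·2 = q·2+(1-q)·8 ⇒ q(2) = (1-q)(6) ⇒ q = 3/4
P2 indiff ⇒ p·6+(1-p)·2 = p·7+(1-p)·1 ⇒ p(-1) = (1-p)(-1) ⇒ p = 1/2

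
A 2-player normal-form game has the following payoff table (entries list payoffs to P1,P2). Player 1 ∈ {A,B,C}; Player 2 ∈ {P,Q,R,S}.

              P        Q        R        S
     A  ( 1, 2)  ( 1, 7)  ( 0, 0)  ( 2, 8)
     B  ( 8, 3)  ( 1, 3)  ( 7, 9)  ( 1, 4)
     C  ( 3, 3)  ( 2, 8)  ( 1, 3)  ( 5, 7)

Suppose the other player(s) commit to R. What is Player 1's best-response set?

argmax u_1 = {B}

u_1(A vs R) = 0
u_1(B vs R) = 7
u_1(C vs R) = 1
max payoff 7 at {B}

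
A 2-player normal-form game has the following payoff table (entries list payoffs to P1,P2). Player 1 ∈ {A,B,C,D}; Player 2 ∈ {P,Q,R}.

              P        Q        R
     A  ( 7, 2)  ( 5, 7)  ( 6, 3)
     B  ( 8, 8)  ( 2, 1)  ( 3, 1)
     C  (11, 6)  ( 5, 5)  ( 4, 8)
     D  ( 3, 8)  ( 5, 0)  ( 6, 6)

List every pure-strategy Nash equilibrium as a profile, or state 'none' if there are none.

(A,P): not NE [P1→C gives 11>7; P2→Q gives 7>2]
(A,Q): NE
(A,R): not NE [P2→Q gives 7>3]
(B,P): not NE [P1→C gives 11>8]
(B,Q): not NE [P1→D gives 5>2; P2→P gives 8>1]
(B,R): not NE [P1→D gives 6>3; P2→P gives 8>1]
(C,P): not NE [P2→R gives 8>6]
(C,Q): not NE [P2→R gives 8>5]
(C,R): not NE [P1→D gives 6>4]
(D,P): not NE [P1→C gives 11>3]
(D,Q): not NE [P2→P gives 8>0]
(D,R): not NE [P2→P gives 8>6]

Nash profiles: (A,Q)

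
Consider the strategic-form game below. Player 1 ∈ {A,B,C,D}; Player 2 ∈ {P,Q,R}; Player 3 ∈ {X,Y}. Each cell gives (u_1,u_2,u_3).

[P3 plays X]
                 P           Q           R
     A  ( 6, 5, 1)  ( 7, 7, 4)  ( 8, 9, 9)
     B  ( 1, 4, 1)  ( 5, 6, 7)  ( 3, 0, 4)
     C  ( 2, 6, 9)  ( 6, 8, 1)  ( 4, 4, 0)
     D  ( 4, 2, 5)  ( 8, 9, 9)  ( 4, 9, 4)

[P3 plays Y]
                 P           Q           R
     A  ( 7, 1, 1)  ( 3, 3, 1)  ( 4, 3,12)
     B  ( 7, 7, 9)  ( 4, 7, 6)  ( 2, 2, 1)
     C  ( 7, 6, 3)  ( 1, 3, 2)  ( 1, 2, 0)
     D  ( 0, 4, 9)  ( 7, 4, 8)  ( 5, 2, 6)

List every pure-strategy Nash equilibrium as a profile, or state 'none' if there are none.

(A,P,X): not NE [P2→R gives 9>5]
(A,P,Y): not NE [P2→R gives 3>1]
(A,Q,X): not NE [P1→D gives 8>7; P2→R gives 9>7]
(A,Q,Y): not NE [P1→D gives 7>3; P3→X gives 4>1]
(A,R,X): not NE [P3→Y gives 12>9]
(A,R,Y): not NE [P1→D gives 5>4]
(B,P,X): not NE [P1→A gives 6>1; P2→Q gives 6>4; P3→Y gives 9>1]
(B,P,Y): NE
(B,Q,X): not NE [P1→D gives 8>5]
(B,Q,Y): not NE [P1→D gives 7>4; P3→X gives 7>6]
(B,R,X): not NE [P1→A gives 8>3; P2→Q gives 6>0]
(B,R,Y): not NE [P1→D gives 5>2; P2→Q gives 7>2; P3→X gives 4>1]
(C,P,X): not NE [P1→A gives 6>2; P2→Q gives 8>6]
(C,P,Y): not NE [P3→X gives 9>3]
(C,Q,X): not NE [P1→D gives 8>6; P3→Y gives 2>1]
(C,Q,Y): not NE [P1→D gives 7>1; P2→P gives 6>3]
(C,R,X): not NE [P1→A gives 8>4; P2→Q gives 8>4]
(C,R,Y): not NE [P1→D gives 5>1; P2→P gives 6>2]
(D,P,X): not NE [P1→A gives 6>4; P2→R gives 9>2; P3→Y gives 9>5]
(D,P,Y): not NE [P1→C gives 7>0]
(D,Q,X): NE
(D,Q,Y): not NE [P3→X gives 9>8]
(D,R,X): not NE [P1→A gives 8>4; P3→Y gives 6>4]
(D,R,Y): not NE [P2→Q gives 4>2]

PSNE = {(B,P,Y), (D,Q,X)}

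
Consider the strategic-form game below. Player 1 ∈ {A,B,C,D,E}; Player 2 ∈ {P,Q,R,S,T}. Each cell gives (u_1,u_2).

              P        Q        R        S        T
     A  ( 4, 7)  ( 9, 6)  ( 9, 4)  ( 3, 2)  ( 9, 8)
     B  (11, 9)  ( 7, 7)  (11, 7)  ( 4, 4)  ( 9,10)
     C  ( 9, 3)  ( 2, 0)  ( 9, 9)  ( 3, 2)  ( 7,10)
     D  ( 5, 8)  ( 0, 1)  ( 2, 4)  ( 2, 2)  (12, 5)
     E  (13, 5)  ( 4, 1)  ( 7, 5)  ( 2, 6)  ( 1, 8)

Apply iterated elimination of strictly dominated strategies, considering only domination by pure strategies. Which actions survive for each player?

P1 drop C (B beats it: P:11>9 Q:7>2 R:11>9 S:4>3 T:9>7)
P2 drop Q (P beats it: A:7>6 B:9>7 D:8>1 E:5>1)
P2 drop R (T beats it: A:8>4 B:10>7 D:5>4 E:8>5)
P2 drop S (T beats it: A:8>2 B:10>4 D:5>2 E:8>6)
P1 drop A (D beats it: P:5>4 T:12>9)
P1→{B,D,E} P2→{P,T}

IESDS → P1:{B,D,E} P2:{P,T}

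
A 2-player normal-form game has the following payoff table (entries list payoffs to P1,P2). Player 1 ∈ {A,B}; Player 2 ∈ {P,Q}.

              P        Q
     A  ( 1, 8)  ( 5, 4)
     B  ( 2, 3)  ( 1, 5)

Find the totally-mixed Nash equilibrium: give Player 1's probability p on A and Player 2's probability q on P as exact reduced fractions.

P1 indiff ⇒ q·1+(1-q)·5 = q·2+(1-q)·1 ⇒ q(-1) = (1-q)(-4) ⇒ q = 4/5
P2 indiff ⇒ p·8+(1-p)·3 = p·4+(1-p)·5 ⇒ p(4) = (1-p)(2) ⇒ p = 1/3

(p,q) = (1/3, 4/5)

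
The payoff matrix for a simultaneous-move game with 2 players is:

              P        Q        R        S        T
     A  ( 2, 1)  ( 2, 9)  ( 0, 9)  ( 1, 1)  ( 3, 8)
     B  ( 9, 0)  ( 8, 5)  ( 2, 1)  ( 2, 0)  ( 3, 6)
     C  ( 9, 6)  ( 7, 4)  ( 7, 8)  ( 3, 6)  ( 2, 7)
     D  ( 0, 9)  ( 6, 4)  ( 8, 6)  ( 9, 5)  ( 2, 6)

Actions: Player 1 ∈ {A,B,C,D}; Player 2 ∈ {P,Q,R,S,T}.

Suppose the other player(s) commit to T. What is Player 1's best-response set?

u_1(A vs T) = 3
u_1(B vs T) = 3
u_1(C vs T) = 2
u_1(D vs T) = 2
max payoff 3 at {A,B}

BR_1 = {A,B}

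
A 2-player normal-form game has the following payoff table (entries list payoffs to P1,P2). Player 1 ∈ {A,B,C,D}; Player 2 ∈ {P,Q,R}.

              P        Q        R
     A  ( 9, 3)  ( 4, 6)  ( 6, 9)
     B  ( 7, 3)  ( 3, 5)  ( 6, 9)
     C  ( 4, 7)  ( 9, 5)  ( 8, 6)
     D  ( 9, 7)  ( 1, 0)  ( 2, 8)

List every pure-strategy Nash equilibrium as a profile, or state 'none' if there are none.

(A,P): not NE [P2→R gives 9>3]
(A,Q): not NE [P1→C gives 9>4; P2→R gives 9>6]
(A,R): not NE [P1→C gives 8>6]
(B,P): not NE [P1→D gives 9>7; P2→R gives 9>3]
(B,Q): not NE [P1→C gives 9>3; P2→R gives 9>5]
(B,R): not NE [P1→C gives 8>6]
(C,P): not NE [P1→D gives 9>4]
(C,Q): not NE [P2→P gives 7>5]
(C,R): not NE [P2→P gives 7>6]
(D,P): not NE [P2→R gives 8>7]
(D,Q): not NE [P1→C gives 9>1; P2→R gives 8>0]
(D,R): not NE [P1→C gives 8>2]

PSNE: ∅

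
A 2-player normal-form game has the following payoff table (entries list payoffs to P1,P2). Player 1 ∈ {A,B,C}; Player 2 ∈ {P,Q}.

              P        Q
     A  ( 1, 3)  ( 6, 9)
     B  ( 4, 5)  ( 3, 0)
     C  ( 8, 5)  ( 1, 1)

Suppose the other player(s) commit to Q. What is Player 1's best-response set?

u_1(A vs Q) = 6
u_1(B vs Q) = 3
u_1(C vs Q) = 1
max payoff 6 at {A}

P1 best: {A}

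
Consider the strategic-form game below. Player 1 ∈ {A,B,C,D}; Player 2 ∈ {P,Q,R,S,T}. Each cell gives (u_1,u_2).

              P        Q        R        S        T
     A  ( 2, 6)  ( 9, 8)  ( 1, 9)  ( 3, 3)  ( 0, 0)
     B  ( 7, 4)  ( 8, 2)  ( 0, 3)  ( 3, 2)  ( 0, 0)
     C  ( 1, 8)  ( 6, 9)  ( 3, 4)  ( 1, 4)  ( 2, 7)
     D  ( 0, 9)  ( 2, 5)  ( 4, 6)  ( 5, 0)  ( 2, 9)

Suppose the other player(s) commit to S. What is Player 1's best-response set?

u_1(A vs S) = 3
u_1(B vs S) = 3
u_1(C vs S) = 1
u_1(D vs S) = 5
max payoff 5 at {D}

P1 best: {D}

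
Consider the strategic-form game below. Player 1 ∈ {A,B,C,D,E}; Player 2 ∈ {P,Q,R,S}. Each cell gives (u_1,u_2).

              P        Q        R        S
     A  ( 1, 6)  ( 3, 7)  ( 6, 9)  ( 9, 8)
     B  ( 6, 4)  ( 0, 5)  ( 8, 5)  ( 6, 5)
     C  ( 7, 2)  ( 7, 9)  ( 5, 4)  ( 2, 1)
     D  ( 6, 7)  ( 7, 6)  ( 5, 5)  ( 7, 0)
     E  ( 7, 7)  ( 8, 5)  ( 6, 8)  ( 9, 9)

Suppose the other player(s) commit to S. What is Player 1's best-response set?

BR_1 = {A,E}

u_1(A vs S) = 9
u_1(B vs S) = 6
u_1(C vs S) = 2
u_1(D vs S) = 7
u_1(E vs S) = 9
max payoff 9 at {A,E}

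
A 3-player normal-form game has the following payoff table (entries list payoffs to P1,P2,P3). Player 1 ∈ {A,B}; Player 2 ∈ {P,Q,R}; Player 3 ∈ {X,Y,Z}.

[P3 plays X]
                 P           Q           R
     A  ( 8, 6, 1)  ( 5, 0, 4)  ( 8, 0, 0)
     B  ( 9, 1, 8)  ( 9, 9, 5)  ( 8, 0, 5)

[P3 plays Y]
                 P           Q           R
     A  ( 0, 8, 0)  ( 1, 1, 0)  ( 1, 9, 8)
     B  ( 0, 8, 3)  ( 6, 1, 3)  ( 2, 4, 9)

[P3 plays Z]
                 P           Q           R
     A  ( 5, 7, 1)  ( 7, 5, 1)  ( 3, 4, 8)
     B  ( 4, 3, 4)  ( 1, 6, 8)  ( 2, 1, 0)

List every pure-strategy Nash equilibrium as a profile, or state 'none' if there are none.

(A,P,X): not NE [P1→B gives 9>8]
(A,P,Y): not NE [P2→R gives 9>8; P3→Z gives 1>0]
(A,P,Z): NE
(A,Q,X): not NE [P1→B gives 9>5; P2→P gives 6>0]
(A,Q,Y): not NE [P1→B gives 6>1; P2→R gives 9>1; P3→X gives 4>0]
(A,Q,Z): not NE [P2→P gives 7>5; P3→X gives 4>1]
(A,R,X): not NE [P2→P gives 6>0; P3→Z gives 8>0]
(A,R,Y): not NE [P1→B gives 2>1]
(A,R,Z): not NE [P2→P gives 7>4]
(B,P,X): not NE [P2→Q gives 9>1]
(B,P,Y): not NE [P3→X gives 8>3]
(B,P,Z): not NE [P1→A gives 5>4; P2→Q gives 6>3; P3→X gives 8>4]
(B,Q,X): not NE [P3→Z gives 8>5]
(B,Q,Y): not NE [P2→P gives 8>1; P3→Z gives 8>3]
(B,Q,Z): not NE [P1→A gives 7>1]
(B,R,X): not NE [P2→Q gives 9>0; P3→Y gives 9>5]
(B,R,Y): not NE [P2→P gives 8>4]
(B,R,Z): not NE [P1→A gives 3>2; P2→Q gives 6>1; P3→Y gives 9>0]

PSNE = {(A,P,Z)}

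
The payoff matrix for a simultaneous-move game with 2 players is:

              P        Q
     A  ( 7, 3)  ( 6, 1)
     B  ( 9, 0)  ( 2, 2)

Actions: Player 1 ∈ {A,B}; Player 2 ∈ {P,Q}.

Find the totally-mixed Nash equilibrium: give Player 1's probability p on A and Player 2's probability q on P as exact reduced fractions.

P1 indiff ⇒ q·7+(1-q)·6 = q·9+(1-q)·2 ⇒ q(-2) = (1-q)(-4) ⇒ q = 2/3
P2 indiff ⇒ p·3+(1-p)·0 = p·1+(1-p)·2 ⇒ p(2) = (1-p)(2) ⇒ p = 1/2

P1 mixes 1/2 on A; P2 mixes 2/3 on P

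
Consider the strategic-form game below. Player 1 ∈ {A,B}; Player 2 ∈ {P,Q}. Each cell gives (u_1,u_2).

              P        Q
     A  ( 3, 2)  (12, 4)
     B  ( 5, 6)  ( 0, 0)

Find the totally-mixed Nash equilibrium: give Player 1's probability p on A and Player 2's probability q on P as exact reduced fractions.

P1 indiff ⇒ q·3+(1-q)·12 = q·5+(1-q)·0 ⇒ q(-2) = (1-q)(-12) ⇒ q = 6/7
P2 indiff ⇒ p·2+(1-p)·6 = p·4+(1-p)·0 ⇒ p(-2) = (1-p)(-6) ⇒ p = 3/4

p=3/4, q=6/7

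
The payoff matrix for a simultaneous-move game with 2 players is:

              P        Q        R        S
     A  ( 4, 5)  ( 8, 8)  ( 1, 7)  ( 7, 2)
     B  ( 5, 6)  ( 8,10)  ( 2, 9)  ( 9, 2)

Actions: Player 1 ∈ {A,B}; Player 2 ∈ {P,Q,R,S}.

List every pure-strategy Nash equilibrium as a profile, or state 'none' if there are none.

Nash profiles: (A,Q), (B,Q)

(A,P): not NE [P1→B gives 5>4; P2→Q gives 8>5]
(A,Q): NE
(A,R): not NE [P1→B gives 2>1; P2→Q gives 8>7]
(A,S): not NE [P1→B gives 9>7; P2→Q gives 8>2]
(B,P): not NE [P2→Q gives 10>6]
(B,Q): NE
(B,R): not NE [P2→Q gives 10>9]
(B,S): not NE [P2→Q gives 10>2]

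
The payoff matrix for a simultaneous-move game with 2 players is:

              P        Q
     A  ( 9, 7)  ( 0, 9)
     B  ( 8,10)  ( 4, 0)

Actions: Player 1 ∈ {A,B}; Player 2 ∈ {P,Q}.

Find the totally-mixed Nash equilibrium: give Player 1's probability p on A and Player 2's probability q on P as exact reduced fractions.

P1 indiff ⇒ q·9+(1-q)·0 = q·8+(1-q)·4 ⇒ q(1) = (1-q)(4) ⇒ q = 4/5
P2 indiff ⇒ p·7+(1-p)·10 = p·9+(1-p)·0 ⇒ p(-2) = (1-p)(-10) ⇒ p = 5/6

(p,q) = (5/6, 4/5)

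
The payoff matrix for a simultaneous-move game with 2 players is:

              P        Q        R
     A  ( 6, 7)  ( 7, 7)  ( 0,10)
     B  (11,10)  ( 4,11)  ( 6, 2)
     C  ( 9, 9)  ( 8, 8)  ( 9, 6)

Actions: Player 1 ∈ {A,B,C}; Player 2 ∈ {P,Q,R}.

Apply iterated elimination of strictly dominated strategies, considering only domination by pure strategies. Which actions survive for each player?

P1 drop A (C beats it: P:9>6 Q:8>7 R:9>0)
P2 drop R (P beats it: B:10>2 C:9>6)
P1→{B,C} P2→{P,Q}

IESDS → P1:{B,C} P2:{P,Q}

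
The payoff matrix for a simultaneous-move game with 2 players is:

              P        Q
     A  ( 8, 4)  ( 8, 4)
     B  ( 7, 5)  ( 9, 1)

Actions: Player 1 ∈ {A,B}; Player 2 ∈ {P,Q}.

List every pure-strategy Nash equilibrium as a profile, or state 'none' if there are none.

(A,P): NE
(A,Q): not NE [P1→B gives 9>8]
(B,P): not NE [P1→A gives 8>7]
(B,Q): not NE [P2→P gives 5>1]

Nash profiles: (A,P)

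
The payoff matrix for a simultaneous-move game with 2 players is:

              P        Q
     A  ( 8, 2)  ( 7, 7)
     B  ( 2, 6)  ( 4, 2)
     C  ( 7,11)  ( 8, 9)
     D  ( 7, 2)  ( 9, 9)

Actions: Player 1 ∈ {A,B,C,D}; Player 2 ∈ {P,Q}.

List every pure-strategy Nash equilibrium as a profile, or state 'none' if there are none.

(A,P): not NE [P2→Q gives 7>2]
(A,Q): not NE [P1→D gives 9>7]
(B,P): not NE [P1→A gives 8>2]
(B,Q): not NE [P1→D gives 9>4; P2→P gives 6>2]
(C,P): not NE [P1→A gives 8>7]
(C,Q): not NE [P1→D gives 9>8; P2→P gives 11>9]
(D,P): not NE [P1→A gives 8>7; P2→Q gives 9>2]
(D,Q): NE

Nash profiles: (D,Q)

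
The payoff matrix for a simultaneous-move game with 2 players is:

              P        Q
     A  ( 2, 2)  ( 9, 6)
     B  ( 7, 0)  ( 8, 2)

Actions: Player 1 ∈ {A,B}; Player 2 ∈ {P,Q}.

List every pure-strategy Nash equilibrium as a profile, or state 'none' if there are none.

(A,P): not NE [P1→B gives 7>2; P2→Q gives 6>2]
(A,Q): NE
(B,P): not NE [P2→Q gives 2>0]
(B,Q): not NE [P1→A gives 9>8]

Nash profiles: (A,Q)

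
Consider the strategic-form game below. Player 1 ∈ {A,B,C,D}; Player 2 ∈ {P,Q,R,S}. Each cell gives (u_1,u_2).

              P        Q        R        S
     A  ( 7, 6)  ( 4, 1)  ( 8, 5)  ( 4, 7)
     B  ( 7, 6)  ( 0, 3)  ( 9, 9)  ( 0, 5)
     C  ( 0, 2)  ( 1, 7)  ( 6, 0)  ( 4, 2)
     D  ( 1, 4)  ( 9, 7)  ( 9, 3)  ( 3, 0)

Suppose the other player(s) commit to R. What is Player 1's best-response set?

argmax u_1 = {B,D}

u_1(A vs R) = 8
u_1(B vs R) = 9
u_1(C vs R) = 6
u_1(D vs R) = 9
max payoff 9 at {B,D}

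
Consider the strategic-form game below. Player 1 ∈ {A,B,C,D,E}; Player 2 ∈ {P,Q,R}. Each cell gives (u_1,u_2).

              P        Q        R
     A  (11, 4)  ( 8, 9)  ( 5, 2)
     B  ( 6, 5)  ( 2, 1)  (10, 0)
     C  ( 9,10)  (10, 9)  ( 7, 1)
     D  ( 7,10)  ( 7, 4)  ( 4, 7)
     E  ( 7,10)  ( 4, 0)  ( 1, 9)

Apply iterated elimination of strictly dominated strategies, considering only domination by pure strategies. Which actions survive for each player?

IESDS → P1:{A,C} P2:{P,Q}

P1 drop D (A beats it: P:11>7 Q:8>7 R:5>4)
P1 drop E (A beats it: P:11>7 Q:8>4 R:5>1)
P2 drop R (P beats it: A:4>2 B:5>0 C:10>1)
P1 drop B (A beats it: P:11>6 Q:8>2)
P1→{A,C} P2→{P,Q}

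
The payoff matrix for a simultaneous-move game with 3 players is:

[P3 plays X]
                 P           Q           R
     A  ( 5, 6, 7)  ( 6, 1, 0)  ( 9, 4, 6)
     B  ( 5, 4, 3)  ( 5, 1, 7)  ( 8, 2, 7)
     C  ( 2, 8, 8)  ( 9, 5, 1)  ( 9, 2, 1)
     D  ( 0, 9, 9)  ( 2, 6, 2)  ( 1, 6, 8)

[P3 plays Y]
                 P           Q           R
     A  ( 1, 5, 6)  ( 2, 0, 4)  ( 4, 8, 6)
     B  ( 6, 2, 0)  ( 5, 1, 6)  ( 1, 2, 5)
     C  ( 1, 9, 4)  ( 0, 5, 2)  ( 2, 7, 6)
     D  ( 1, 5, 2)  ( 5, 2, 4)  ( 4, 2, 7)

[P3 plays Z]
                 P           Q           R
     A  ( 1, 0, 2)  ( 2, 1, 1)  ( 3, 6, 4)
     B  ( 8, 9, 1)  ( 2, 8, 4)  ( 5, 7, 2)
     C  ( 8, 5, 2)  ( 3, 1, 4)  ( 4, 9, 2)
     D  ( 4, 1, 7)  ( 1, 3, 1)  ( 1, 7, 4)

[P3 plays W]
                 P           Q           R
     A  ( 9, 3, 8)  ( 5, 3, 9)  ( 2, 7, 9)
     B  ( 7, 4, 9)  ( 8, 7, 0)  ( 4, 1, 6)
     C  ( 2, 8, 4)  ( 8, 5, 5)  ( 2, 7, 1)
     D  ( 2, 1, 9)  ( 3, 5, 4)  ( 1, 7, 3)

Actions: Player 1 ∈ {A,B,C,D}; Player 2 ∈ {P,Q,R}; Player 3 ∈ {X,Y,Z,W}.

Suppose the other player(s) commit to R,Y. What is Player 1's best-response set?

P1 best: {A,D}

u_1(A vs R,Y) = 4
u_1(B vs R,Y) = 1
u_1(C vs R,Y) = 2
u_1(D vs R,Y) = 4
max payoff 4 at {A,D}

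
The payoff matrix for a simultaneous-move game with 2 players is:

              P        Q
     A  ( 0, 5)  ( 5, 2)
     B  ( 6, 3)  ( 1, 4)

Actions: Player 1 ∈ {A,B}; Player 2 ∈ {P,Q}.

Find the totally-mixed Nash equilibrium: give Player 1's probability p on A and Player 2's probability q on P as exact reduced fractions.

P1 indiff ⇒ q·0+(1-q)·5 = q·6+(1-q)·1 ⇒ q(-6) = (1-q)(-4) ⇒ q = 2/5
P2 indiff ⇒ p·5+(1-p)·3 = p·2+(1-p)·4 ⇒ p(3) = (1-p)(1) ⇒ p = 1/4

p=1/4, q=2/5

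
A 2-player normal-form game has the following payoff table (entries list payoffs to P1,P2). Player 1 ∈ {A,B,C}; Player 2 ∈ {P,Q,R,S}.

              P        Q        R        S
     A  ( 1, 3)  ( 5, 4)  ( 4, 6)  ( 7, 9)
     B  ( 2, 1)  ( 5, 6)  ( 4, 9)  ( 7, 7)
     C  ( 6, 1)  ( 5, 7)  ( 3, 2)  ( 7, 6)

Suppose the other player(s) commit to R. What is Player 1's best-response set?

u_1(A vs R) = 4
u_1(B vs R) = 4
u_1(C vs R) = 3
max payoff 4 at {A,B}

P1 best: {A,B}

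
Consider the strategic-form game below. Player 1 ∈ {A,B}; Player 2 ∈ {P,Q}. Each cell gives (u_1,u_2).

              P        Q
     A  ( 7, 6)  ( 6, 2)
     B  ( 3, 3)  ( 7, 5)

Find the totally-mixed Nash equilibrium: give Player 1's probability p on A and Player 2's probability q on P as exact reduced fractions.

p=1/3, q=1/5

P1 indiff ⇒ q·7+(1-q)·6 = q·3+(1-q)·7 ⇒ q(4) = (1-q)(1) ⇒ q = 1/5
P2 indiff ⇒ p·6+(1-p)·3 = p·2+(1-p)·5 ⇒ p(4) = (1-p)(2) ⇒ p = 1/3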